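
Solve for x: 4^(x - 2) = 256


Express both sides with the same base.
256 = 4^4
Since the bases match, equate exponents: x - 2 = 4
So x = 4 - (-2) = 6

x = 6


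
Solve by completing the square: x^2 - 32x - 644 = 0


Start: x^2 - 32x - 644 = 0
Move constant: x^2 - 32x = 644
Half of -32 is -16, squared is 256
Add 256 to both sides: x^2 - 32x + 256 = 900
(x - 16)^2 = 900
x - 16 = ±30
x = 16 + 30 = 46 or x = 16 - 30 = -14

x = -14, x = 46


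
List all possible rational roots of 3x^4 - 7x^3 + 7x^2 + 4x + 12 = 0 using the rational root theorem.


Rational root theorem: possible roots are ±p/q where:
  p divides the constant term (12): p ∈ {1, 2, 3, 4, 6, 12}
  q divides the leading coefficient (3): q ∈ {1, 3}

All possible rational roots: -12, -6, -4, -3, -2, -4/3, -1, -2/3, -1/3, 1/3, 2/3, 1, 4/3, 2, 3, 4, 6, 12

-12, -6, -4, -3, -2, -4/3, -1, -2/3, -1/3, 1/3, 2/3, 1, 4/3, 2, 3, 4, 6, 12


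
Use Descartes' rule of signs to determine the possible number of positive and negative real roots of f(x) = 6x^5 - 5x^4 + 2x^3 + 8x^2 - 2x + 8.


Descartes' rule of signs:

For positive roots, count sign changes in f(x) = 6x^5 - 5x^4 + 2x^3 + 8x^2 - 2x + 8:
Signs of coefficients: +, -, +, +, -, +
Number of sign changes: 4
Possible positive real roots: 4, 2, 0

For negative roots, examine f(-x) = -6x^5 - 5x^4 - 2x^3 + 8x^2 + 2x + 8:
Signs of coefficients: -, -, -, +, +, +
Number of sign changes: 1
Possible negative real roots: 1

Positive roots: 4 or 2 or 0; Negative roots: 1


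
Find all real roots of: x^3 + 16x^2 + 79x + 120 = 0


Let p(x) = x^3 + 16x^2 + 79x + 120. By the rational root theorem (leading coefficient 1), any rational root is an integer divisor of 120: try ±1, ±2, ... in turn.
Test x = 1: value = 216 ≠ 0.
Test x = -1: value = 56 ≠ 0.
Test x = 2: value = 350 ≠ 0.
Test x = -2: value = 18 ≠ 0.
Test x = 3: value = 528 ≠ 0.
Test x = -3: value = 0 ✓, so (x + 3) is a factor.
Synthetic division by (x + 3): bring down 1; 1(-3) + 16 = 13; 13(-3) + 79 = 40; 40(-3) + 120 = 0 → quotient x^2 + 13x + 40, remainder 0.
Solve the quadratic x^2 + 13x + 40 = 0: discriminant = 13^2 - 4(1)(40) = 169 - 160 = 9.
sqrt(9) = 3, so x = (-13 ± 3)/2: x = -5 or x = -8.

x = -8, x = -5, x = -3


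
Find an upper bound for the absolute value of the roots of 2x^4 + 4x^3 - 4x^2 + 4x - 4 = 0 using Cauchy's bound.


Cauchy's bound: all roots r satisfy |r| <= 1 + max(|a_i/a_n|) for i = 0,...,n-1
where a_n is the leading coefficient.

Coefficients: [2, 4, -4, 4, -4]
Leading coefficient a_n = 2
Ratios |a_i/a_n|: 2, 2, 2, 2
Maximum ratio: 2
Cauchy's bound: |r| <= 1 + 2 = 3

Upper bound = 3


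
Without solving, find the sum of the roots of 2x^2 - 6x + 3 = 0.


By Vieta's formulas for ax^2 + bx + c = 0:
  Sum of roots = -b/a
  Product of roots = c/a

Here a = 2, b = -6, c = 3
Sum = -(-6)/2 = 3
Product = 3/2 = 3/2

Sum = 3


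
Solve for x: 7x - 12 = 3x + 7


Starting with: 7x - 12 = 3x + 7
Move all x terms to left: (7 - 3)x = 7 + 12
Simplify: 4x = 19
Divide both sides by 4: x = 19/4

x = 19/4


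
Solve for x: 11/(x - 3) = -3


Multiply both sides by (x - 3): 11 = -3(x - 3)
Distribute: 11 = -3x + 9
-3x = 11 - 9 = 2
x = -2/3

x = -2/3


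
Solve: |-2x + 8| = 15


An absolute value equation |expr| = 15 gives two cases:
Case 1: -2x + 8 = 15
  -2x = 7, so x = -7/2
Case 2: -2x + 8 = -15
  -2x = -23, so x = 23/2

x = -7/2, x = 23/2


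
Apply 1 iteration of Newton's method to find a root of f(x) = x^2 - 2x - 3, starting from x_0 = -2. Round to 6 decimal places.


Newton's method: x_(n+1) = x_n - f(x_n)/f'(x_n)
f(x) = x^2 - 2x - 3
f'(x) = 2x - 2

Iteration 1:
  f(-2.000000) = 5.000000
  f'(-2.000000) = -6.000000
  x_1 = -2.000000 - (5.000000)/(-6.000000) = -1.166667

x_1 = -1.166667


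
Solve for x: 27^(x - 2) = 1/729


Express both sides with the same base.
1/729 = 27^(-2)
Since the bases match, equate exponents: x - 2 = -2
So x = -2 - (-2) = 0

x = 0


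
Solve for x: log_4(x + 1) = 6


Convert to exponential form: x + 1 = 4^6 = 4096
x = 4096 - 1 = 4095
Check: log_4(4095 + 1) = log_4(4096) = log_4(4096) = 6 ✓

x = 4095


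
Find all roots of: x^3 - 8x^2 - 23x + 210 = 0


Let p(x) = x^3 - 8x^2 - 23x + 210. By the rational root theorem (leading coefficient 1), any rational root is an integer divisor of 210: try ±1, ±2, ... in turn.
Test x = 1: value = 180 ≠ 0.
Test x = -1: value = 224 ≠ 0.
Test x = 2: value = 140 ≠ 0.
Test x = -2: value = 216 ≠ 0.
Test x = 3: value = 96 ≠ 0.
Test x = -3: value = 180 ≠ 0.
Test x = 5: value = 20 ≠ 0.
Test x = -5: value = 0 ✓, so (x + 5) is a factor.
Synthetic division by (x + 5): bring down 1; 1(-5) - 8 = -13; (-13)(-5) - 23 = 42; 42(-5) + 210 = 0 → quotient x^2 - 13x + 42, remainder 0.
Solve the quadratic x^2 - 13x + 42 = 0: discriminant = (-13)^2 - 4(1)(42) = 169 - 168 = 1.
sqrt(1) = 1, so x = (13 ± 1)/2: x = 7 or x = 6.
Collecting all roots found:

x = -5, x = 6, x = 7


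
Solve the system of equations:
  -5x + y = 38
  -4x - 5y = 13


Using Cramer's rule:
Determinant D = (-5)(-5) - (-4)(1) = 25 + 4 = 29
Dx = (38)(-5) - (13)(1) = -190 - 13 = -203
Dy = (-5)(13) - (-4)(38) = -65 + 152 = 87
x = Dx/D = -203/29 = -7
y = Dy/D = 87/29 = 3

x = -7, y = 3


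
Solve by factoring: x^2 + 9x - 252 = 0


We need two numbers that multiply to -252 and add to 9.
Those numbers are 21 and -12 (since 21 * (-12) = -252 and 21 + (-12) = 9).
So x^2 + 9x - 252 = (x + 21)(x - 12) = 0
Setting each factor to zero: x = -21 or x = 12

x = -21, x = 12


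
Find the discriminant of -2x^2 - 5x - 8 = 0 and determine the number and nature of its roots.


For ax^2 + bx + c = 0, discriminant D = b^2 - 4ac
Here a = -2, b = -5, c = -8
D = (-5)^2 - 4(-2)(-8) = 25 - 64 = -39

D = -39 < 0
The equation has no real roots (2 complex conjugate roots).

Discriminant = -39, no real roots (2 complex conjugate roots)


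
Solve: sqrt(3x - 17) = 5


Square both sides: 3x - 17 = 5^2 = 25
3x = 25 + 17 = 42
x = 14
Check: sqrt(3*14 - 17) = sqrt(25) = 5 ✓

x = 14


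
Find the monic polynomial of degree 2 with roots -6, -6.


A monic polynomial with roots -6, -6 is:
p(x) = (x + 6)(x + 6)
After multiplying by (x + 6): x + 6
After multiplying by (x + 6): x^2 + 12x + 36

x^2 + 12x + 36


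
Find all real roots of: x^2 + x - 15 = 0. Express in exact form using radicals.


Using the quadratic formula: x = (-b ± sqrt(b^2 - 4ac)) / (2a)
Here a = 1, b = 1, c = -15
Discriminant = b^2 - 4ac = 1^2 - 4(1)(-15) = 1 + 60 = 61
Since discriminant = 61 > 0, there are two real roots.
x = (-1 ± sqrt(61)) / 2
Numerically: x ≈ 3.4051 or x ≈ -4.4051

x = (-1 + sqrt(61)) / 2 or x = (-1 - sqrt(61)) / 2


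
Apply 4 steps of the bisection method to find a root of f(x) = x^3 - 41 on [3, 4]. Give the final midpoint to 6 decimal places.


f(x) = x^3 - 41
f(3) = -14 < 0
f(4) = 23 > 0

Step 1: midpoint = (3.000000 + 4.000000)/2 = 3.500000
  f(3.500000) = 1.875000
  f(mid) > 0, so root is in [3.000000, 3.500000]

Step 2: midpoint = (3.000000 + 3.500000)/2 = 3.250000
  f(3.250000) = -6.671875
  f(mid) < 0, so root is in [3.250000, 3.500000]

Step 3: midpoint = (3.250000 + 3.500000)/2 = 3.375000
  f(3.375000) = -2.556641
  f(mid) < 0, so root is in [3.375000, 3.500000]

Step 4: midpoint = (3.375000 + 3.500000)/2 = 3.437500
  f(3.437500) = -0.381104
  f(mid) < 0, so root is in [3.437500, 3.500000]

midpoint = 3.437500


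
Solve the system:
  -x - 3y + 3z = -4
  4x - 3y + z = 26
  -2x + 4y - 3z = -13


Using Cramer's rule. Expand each determinant along the first row.
D  = (-1)*[(-3)*(-3) - 1*4] - (-3)*[4*(-3) - 1*(-2)] + 3*[4*4 - (-3)*(-2)]
  = (-1)*(5) - (-3)*(-10) + 3*(10) = -5
Dx = (-4)*[(-3)*(-3) - 1*4] - (-3)*[26*(-3) - 1*(-13)] + 3*[26*4 - (-3)*(-13)]
  = (-4)*(5) - (-3)*(-65) + 3*(65) = -20
Dy = (-1)*[26*(-3) - 1*(-13)] - (-4)*[4*(-3) - 1*(-2)] + 3*[4*(-13) - 26*(-2)]
  = (-1)*(-65) - (-4)*(-10) + 3*(0) = 25
Dz = (-1)*[(-3)*(-13) - 26*4] - (-3)*[4*(-13) - 26*(-2)] + (-4)*[4*4 - (-3)*(-2)]
  = (-1)*(-65) - (-3)*(0) + (-4)*(10) = 25
x = Dx/D = -20/-5 = 4, y = Dy/D = 25/-5 = -5, z = Dz/D = 25/-5 = -5
Check eq1: (-1)(4) + (-3)(-5) + (3)(-5) = -4 = -4 ✓
Check eq2: (4)(4) + (-3)(-5) + (1)(-5) = 26 = 26 ✓
Check eq3: (-2)(4) + (4)(-5) + (-3)(-5) = -13 = -13 ✓

x = 4, y = -5, z = -5


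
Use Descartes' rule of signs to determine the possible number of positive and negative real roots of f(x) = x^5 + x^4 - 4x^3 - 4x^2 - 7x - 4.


Descartes' rule of signs:

For positive roots, count sign changes in f(x) = x^5 + x^4 - 4x^3 - 4x^2 - 7x - 4:
Signs of coefficients: +, +, -, -, -, -
Number of sign changes: 1
Possible positive real roots: 1

For negative roots, examine f(-x) = -x^5 + x^4 + 4x^3 - 4x^2 + 7x - 4:
Signs of coefficients: -, +, +, -, +, -
Number of sign changes: 4
Possible negative real roots: 4, 2, 0

Positive roots: 1; Negative roots: 4 or 2 or 0


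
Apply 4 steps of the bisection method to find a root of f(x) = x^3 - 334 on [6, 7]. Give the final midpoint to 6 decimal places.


f(x) = x^3 - 334
f(6) = -118 < 0
f(7) = 9 > 0

Step 1: midpoint = (6.000000 + 7.000000)/2 = 6.500000
  f(6.500000) = -59.375000
  f(mid) < 0, so root is in [6.500000, 7.000000]

Step 2: midpoint = (6.500000 + 7.000000)/2 = 6.750000
  f(6.750000) = -26.453125
  f(mid) < 0, so root is in [6.750000, 7.000000]

Step 3: midpoint = (6.750000 + 7.000000)/2 = 6.875000
  f(6.875000) = -9.048828
  f(mid) < 0, so root is in [6.875000, 7.000000]

Step 4: midpoint = (6.875000 + 7.000000)/2 = 6.937500
  f(6.937500) = -0.105713
  f(mid) < 0, so root is in [6.937500, 7.000000]

midpoint = 6.937500


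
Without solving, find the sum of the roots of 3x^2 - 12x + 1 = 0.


By Vieta's formulas for ax^2 + bx + c = 0:
  Sum of roots = -b/a
  Product of roots = c/a

Here a = 3, b = -12, c = 1
Sum = -(-12)/3 = 4
Product = 1/3 = 1/3

Sum = 4


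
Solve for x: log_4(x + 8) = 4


Convert to exponential form: x + 8 = 4^4 = 256
x = 256 - 8 = 248
Check: log_4(248 + 8) = log_4(256) = log_4(256) = 4 ✓

x = 248


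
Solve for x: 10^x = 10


Express both sides with the same base.
10 = 10^1
Since the bases match: x = 1

x = 1


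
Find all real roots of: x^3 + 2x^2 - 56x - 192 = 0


Let p(x) = x^3 + 2x^2 - 56x - 192. By the rational root theorem (leading coefficient 1), any rational root is an integer divisor of 192: try ±1, ±2, ... in turn.
Test x = 1: value = -245 ≠ 0.
Test x = -1: value = -135 ≠ 0.
Test x = 2: value = -288 ≠ 0.
Test x = -2: value = -80 ≠ 0.
Test x = 3: value = -315 ≠ 0.
Test x = -3: value = -33 ≠ 0.
Test x = 4: value = -320 ≠ 0.
Test x = -4: value = 0 ✓, so (x + 4) is a factor.
Synthetic division by (x + 4): bring down 1; 1(-4) + 2 = -2; (-2)(-4) - 56 = -48; (-48)(-4) - 192 = 0 → quotient x^2 - 2x - 48, remainder 0.
Solve the quadratic x^2 - 2x - 48 = 0: discriminant = (-2)^2 - 4(1)(-48) = 4 + 192 = 196.
sqrt(196) = 14, so x = (2 ± 14)/2: x = 8 or x = -6.

x = -6, x = -4, x = 8


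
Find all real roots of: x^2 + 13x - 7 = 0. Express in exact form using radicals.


Using the quadratic formula: x = (-b ± sqrt(b^2 - 4ac)) / (2a)
Here a = 1, b = 13, c = -7
Discriminant = b^2 - 4ac = 13^2 - 4(1)(-7) = 169 + 28 = 197
Since discriminant = 197 > 0, there are two real roots.
x = (-13 ± sqrt(197)) / 2
Numerically: x ≈ 0.5178 or x ≈ -13.5178

x = (-13 + sqrt(197)) / 2 or x = (-13 - sqrt(197)) / 2


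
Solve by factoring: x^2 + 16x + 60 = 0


We need two numbers that multiply to 60 and add to 16.
Those numbers are 10 and 6 (since 10 * 6 = 60 and 10 + 6 = 16).
So x^2 + 16x + 60 = (x + 10)(x + 6) = 0
Setting each factor to zero: x = -10 or x = -6

x = -10, x = -6


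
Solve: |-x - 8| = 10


An absolute value equation |expr| = 10 gives two cases:
Case 1: -x - 8 = 10
  -x = 18, so x = -18
Case 2: -x - 8 = -10
  -x = -2, so x = 2

x = -18, x = 2


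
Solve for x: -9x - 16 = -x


Starting with: -9x - 16 = -x
Move all x terms to left: (-9 + 1)x = 0 + 16
Simplify: -8x = 16
Divide both sides by -8: x = -2

x = -2


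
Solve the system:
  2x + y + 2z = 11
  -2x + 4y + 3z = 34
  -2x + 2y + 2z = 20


Using Cramer's rule. Expand each determinant along the first row.
D  = 2*[4*2 - 3*2] - 1*[(-2)*2 - 3*(-2)] + 2*[(-2)*2 - 4*(-2)]
  = 2*(2) - 1*(2) + 2*(4) = 10
Dx = 11*[4*2 - 3*2] - 1*[34*2 - 3*20] + 2*[34*2 - 4*20]
  = 11*(2) - 1*(8) + 2*(-12) = -10
Dy = 2*[34*2 - 3*20] - 11*[(-2)*2 - 3*(-2)] + 2*[(-2)*20 - 34*(-2)]
  = 2*(8) - 11*(2) + 2*(28) = 50
Dz = 2*[4*20 - 34*2] - 1*[(-2)*20 - 34*(-2)] + 11*[(-2)*2 - 4*(-2)]
  = 2*(12) - 1*(28) + 11*(4) = 40
x = Dx/D = -10/10 = -1, y = Dy/D = 50/10 = 5, z = Dz/D = 40/10 = 4
Check eq1: (2)(-1) + (1)(5) + (2)(4) = 11 = 11 ✓
Check eq2: (-2)(-1) + (4)(5) + (3)(4) = 34 = 34 ✓
Check eq3: (-2)(-1) + (2)(5) + (2)(4) = 20 = 20 ✓

x = -1, y = 5, z = 4


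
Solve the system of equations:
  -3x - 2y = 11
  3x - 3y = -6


Using Cramer's rule:
Determinant D = (-3)(-3) - (3)(-2) = 9 + 6 = 15
Dx = (11)(-3) - (-6)(-2) = -33 - 12 = -45
Dy = (-3)(-6) - (3)(11) = 18 - 33 = -15
x = Dx/D = -45/15 = -3
y = Dy/D = -15/15 = -1

x = -3, y = -1


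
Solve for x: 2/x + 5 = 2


Subtract 5 from both sides: 2/x = -3
Multiply both sides by x: 2 = -3 * x
Divide by -3: x = -2/3

x = -2/3


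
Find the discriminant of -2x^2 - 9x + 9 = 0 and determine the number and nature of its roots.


For ax^2 + bx + c = 0, discriminant D = b^2 - 4ac
Here a = -2, b = -9, c = 9
D = (-9)^2 - 4(-2)(9) = 81 + 72 = 153

D = 153 > 0 but not a perfect square
The equation has 2 distinct real irrational roots.

Discriminant = 153, 2 distinct real irrational roots


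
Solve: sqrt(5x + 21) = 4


Square both sides: 5x + 21 = 4^2 = 16
5x = 16 - 21 = -5
x = -1
Check: sqrt(5*(-1) + 21) = sqrt(16) = 4 ✓

x = -1


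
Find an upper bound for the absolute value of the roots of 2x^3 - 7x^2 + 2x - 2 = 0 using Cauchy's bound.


Cauchy's bound: all roots r satisfy |r| <= 1 + max(|a_i/a_n|) for i = 0,...,n-1
where a_n is the leading coefficient.

Coefficients: [2, -7, 2, -2]
Leading coefficient a_n = 2
Ratios |a_i/a_n|: 7/2, 1, 1
Maximum ratio: 7/2
Cauchy's bound: |r| <= 1 + 7/2 = 9/2

Upper bound = 9/2


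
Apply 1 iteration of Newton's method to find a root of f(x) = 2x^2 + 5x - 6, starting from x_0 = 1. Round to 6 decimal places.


Newton's method: x_(n+1) = x_n - f(x_n)/f'(x_n)
f(x) = 2x^2 + 5x - 6
f'(x) = 4x + 5

Iteration 1:
  f(1.000000) = 1.000000
  f'(1.000000) = 9.000000
  x_1 = 1.000000 - (1.000000)/(9.000000) = 0.888889

x_1 = 0.888889


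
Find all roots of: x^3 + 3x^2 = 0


The lowest-degree term is x^2, so x = 0 is a root with multiplicity 2. Factor out x^2:
  x + 3 = 0
Linear factor x + 3 = 0 gives x = -3.
Collecting all roots found:

x = -3, x = 0 (multiplicity 2)


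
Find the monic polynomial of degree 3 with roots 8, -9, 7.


A monic polynomial with roots 8, -9, 7 is:
p(x) = (x - 8)(x + 9)(x - 7)
After multiplying by (x - 8): x - 8
After multiplying by (x + 9): x^2 + x - 72
After multiplying by (x - 7): x^3 - 6x^2 - 79x + 504

x^3 - 6x^2 - 79x + 504


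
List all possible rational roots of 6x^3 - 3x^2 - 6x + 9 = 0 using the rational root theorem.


Rational root theorem: possible roots are ±p/q where:
  p divides the constant term (9): p ∈ {1, 3, 9}
  q divides the leading coefficient (6): q ∈ {1, 2, 3, 6}

All possible rational roots: -9, -9/2, -3, -3/2, -1, -1/2, -1/3, -1/6, 1/6, 1/3, 1/2, 1, 3/2, 3, 9/2, 9

-9, -9/2, -3, -3/2, -1, -1/2, -1/3, -1/6, 1/6, 1/3, 1/2, 1, 3/2, 3, 9/2, 9


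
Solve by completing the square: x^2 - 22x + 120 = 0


Start: x^2 - 22x + 120 = 0
Move constant: x^2 - 22x = -120
Half of -22 is -11, squared is 121
Add 121 to both sides: x^2 - 22x + 121 = 1
(x - 11)^2 = 1
x - 11 = ±1
x = 11 + 1 = 12 or x = 11 - 1 = 10

x = 10, x = 12


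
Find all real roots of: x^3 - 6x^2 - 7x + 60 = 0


Let p(x) = x^3 - 6x^2 - 7x + 60. By the rational root theorem (leading coefficient 1), any rational root is an integer divisor of 60: try ±1, ±2, ... in turn.
Test x = 1: value = 48 ≠ 0.
Test x = -1: value = 60 ≠ 0.
Test x = 2: value = 30 ≠ 0.
Test x = -2: value = 42 ≠ 0.
Test x = 3: value = 12 ≠ 0.
Test x = -3: value = 0 ✓, so (x + 3) is a factor.
Synthetic division by (x + 3): bring down 1; 1(-3) - 6 = -9; (-9)(-3) - 7 = 20; 20(-3) + 60 = 0 → quotient x^2 - 9x + 20, remainder 0.
Solve the quadratic x^2 - 9x + 20 = 0: discriminant = (-9)^2 - 4(1)(20) = 81 - 80 = 1.
sqrt(1) = 1, so x = (9 ± 1)/2: x = 5 or x = 4.

x = -3, x = 4, x = 5


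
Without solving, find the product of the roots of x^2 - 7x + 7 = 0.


By Vieta's formulas for ax^2 + bx + c = 0:
  Sum of roots = -b/a
  Product of roots = c/a

Here a = 1, b = -7, c = 7
Sum = -(-7)/1 = 7
Product = 7/1 = 7

Product = 7


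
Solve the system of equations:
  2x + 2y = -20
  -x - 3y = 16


Using Cramer's rule:
Determinant D = (2)(-3) - (-1)(2) = -6 + 2 = -4
Dx = (-20)(-3) - (16)(2) = 60 - 32 = 28
Dy = (2)(16) - (-1)(-20) = 32 - 20 = 12
x = Dx/D = 28/-4 = -7
y = Dy/D = 12/-4 = -3

x = -7, y = -3


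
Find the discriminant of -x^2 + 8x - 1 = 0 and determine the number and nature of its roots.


For ax^2 + bx + c = 0, discriminant D = b^2 - 4ac
Here a = -1, b = 8, c = -1
D = (8)^2 - 4(-1)(-1) = 64 - 4 = 60

D = 60 > 0 but not a perfect square
The equation has 2 distinct real irrational roots.

Discriminant = 60, 2 distinct real irrational roots


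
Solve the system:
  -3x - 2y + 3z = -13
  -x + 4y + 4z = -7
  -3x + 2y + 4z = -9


Using Cramer's rule. Expand each determinant along the first row.
D  = (-3)*[4*4 - 4*2] - (-2)*[(-1)*4 - 4*(-3)] + 3*[(-1)*2 - 4*(-3)]
  = (-3)*(8) - (-2)*(8) + 3*(10) = 22
Dx = (-13)*[4*4 - 4*2] - (-2)*[(-7)*4 - 4*(-9)] + 3*[(-7)*2 - 4*(-9)]
  = (-13)*(8) - (-2)*(8) + 3*(22) = -22
Dy = (-3)*[(-7)*4 - 4*(-9)] - (-13)*[(-1)*4 - 4*(-3)] + 3*[(-1)*(-9) - (-7)*(-3)]
  = (-3)*(8) - (-13)*(8) + 3*(-12) = 44
Dz = (-3)*[4*(-9) - (-7)*2] - (-2)*[(-1)*(-9) - (-7)*(-3)] + (-13)*[(-1)*2 - 4*(-3)]
  = (-3)*(-22) - (-2)*(-12) + (-13)*(10) = -88
x = Dx/D = -22/22 = -1, y = Dy/D = 44/22 = 2, z = Dz/D = -88/22 = -4
Check eq1: (-3)(-1) + (-2)(2) + (3)(-4) = -13 = -13 ✓
Check eq2: (-1)(-1) + (4)(2) + (4)(-4) = -7 = -7 ✓
Check eq3: (-3)(-1) + (2)(2) + (4)(-4) = -9 = -9 ✓

x = -1, y = 2, z = -4


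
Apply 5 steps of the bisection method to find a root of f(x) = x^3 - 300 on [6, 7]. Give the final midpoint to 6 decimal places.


f(x) = x^3 - 300
f(6) = -84 < 0
f(7) = 43 > 0

Step 1: midpoint = (6.000000 + 7.000000)/2 = 6.500000
  f(6.500000) = -25.375000
  f(mid) < 0, so root is in [6.500000, 7.000000]

Step 2: midpoint = (6.500000 + 7.000000)/2 = 6.750000
  f(6.750000) = 7.546875
  f(mid) > 0, so root is in [6.500000, 6.750000]

Step 3: midpoint = (6.500000 + 6.750000)/2 = 6.625000
  f(6.625000) = -9.224609
  f(mid) < 0, so root is in [6.625000, 6.750000]

Step 4: midpoint = (6.625000 + 6.750000)/2 = 6.687500
  f(6.687500) = -0.917236
  f(mid) < 0, so root is in [6.687500, 6.750000]

Step 5: midpoint = (6.687500 + 6.750000)/2 = 6.718750
  f(6.718750) = 3.295135
  f(mid) > 0, so root is in [6.687500, 6.718750]

midpoint = 6.718750


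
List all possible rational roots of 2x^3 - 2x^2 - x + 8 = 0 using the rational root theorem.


Rational root theorem: possible roots are ±p/q where:
  p divides the constant term (8): p ∈ {1, 2, 4, 8}
  q divides the leading coefficient (2): q ∈ {1, 2}

All possible rational roots: -8, -4, -2, -1, -1/2, 1/2, 1, 2, 4, 8

-8, -4, -2, -1, -1/2, 1/2, 1, 2, 4, 8


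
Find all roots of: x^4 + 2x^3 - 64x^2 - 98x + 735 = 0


Let p(x) = x^4 + 2x^3 - 64x^2 - 98x + 735. By the rational root theorem (leading coefficient 1), any rational root is an integer divisor of 735: try ±1, ±2, ... in turn.
Test x = 1: value = 576 ≠ 0.
Test x = -1: value = 768 ≠ 0.
Test x = 3: value = 0 ✓, so (x - 3) is a factor.
Synthetic division by (x - 3): bring down 1; 1(3) + 2 = 5; 5(3) - 64 = -49; (-49)(3) - 98 = -245; (-245)(3) + 735 = 0 → quotient x^3 + 5x^2 - 49x - 245, remainder 0.
Continue with the quotient x^3 + 5x^2 - 49x - 245 (candidates must divide 245).
Test x = 5: value = -240 ≠ 0.
Test x = -5: value = 0 ✓, so (x + 5) is a factor.
Synthetic division by (x + 5): bring down 1; 1(-5) + 5 = 0; 0(-5) - 49 = -49; (-49)(-5) - 245 = 0 → quotient x^2 - 49, remainder 0.
Solve the quadratic x^2 - 49 = 0: discriminant = 0^2 - 4(1)(-49) = 0 + 196 = 196.
sqrt(196) = 14, so x = (0 ± 14)/2: x = 7 or x = -7.
Collecting all roots found:

x = -7, x = -5, x = 3, x = 7


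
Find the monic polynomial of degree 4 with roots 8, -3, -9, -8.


A monic polynomial with roots 8, -3, -9, -8 is:
p(x) = (x - 8)(x + 3)(x + 9)(x + 8)
After multiplying by (x - 8): x - 8
After multiplying by (x + 3): x^2 - 5x - 24
After multiplying by (x + 9): x^3 + 4x^2 - 69x - 216
After multiplying by (x + 8): x^4 + 12x^3 - 37x^2 - 768x - 1728

x^4 + 12x^3 - 37x^2 - 768x - 1728


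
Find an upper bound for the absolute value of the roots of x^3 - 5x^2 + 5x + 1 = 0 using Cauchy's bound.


Cauchy's bound: all roots r satisfy |r| <= 1 + max(|a_i/a_n|) for i = 0,...,n-1
where a_n is the leading coefficient.

Coefficients: [1, -5, 5, 1]
Leading coefficient a_n = 1
Ratios |a_i/a_n|: 5, 5, 1
Maximum ratio: 5
Cauchy's bound: |r| <= 1 + 5 = 6

Upper bound = 6


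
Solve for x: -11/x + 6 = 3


Subtract 6 from both sides: -11/x = -3
Multiply both sides by x: -11 = -3 * x
Divide by -3: x = 11/3

x = 11/3


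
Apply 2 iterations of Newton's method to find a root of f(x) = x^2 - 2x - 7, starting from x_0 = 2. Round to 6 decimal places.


Newton's method: x_(n+1) = x_n - f(x_n)/f'(x_n)
f(x) = x^2 - 2x - 7
f'(x) = 2x - 2

Iteration 1:
  f(2.000000) = -7.000000
  f'(2.000000) = 2.000000
  x_1 = 2.000000 - (-7.000000)/(2.000000) = 5.500000

Iteration 2:
  f(5.500000) = 12.250000
  f'(5.500000) = 9.000000
  x_2 = 5.500000 - (12.250000)/(9.000000) = 4.138889

x_2 = 4.138889


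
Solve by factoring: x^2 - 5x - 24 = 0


We need two numbers that multiply to -24 and add to -5.
Those numbers are -8 and 3 (since (-8) * 3 = -24 and (-8) + 3 = -5).
So x^2 - 5x - 24 = (x - 8)(x + 3) = 0
Setting each factor to zero: x = 8 or x = -3

x = -3, x = 8


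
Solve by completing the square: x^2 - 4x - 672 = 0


Start: x^2 - 4x - 672 = 0
Move constant: x^2 - 4x = 672
Half of -4 is -2, squared is 4
Add 4 to both sides: x^2 - 4x + 4 = 676
(x - 2)^2 = 676
x - 2 = ±26
x = 2 + 26 = 28 or x = 2 - 26 = -24

x = -24, x = 28


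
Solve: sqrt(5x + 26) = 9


Square both sides: 5x + 26 = 9^2 = 81
5x = 81 - 26 = 55
x = 11
Check: sqrt(5*11 + 26) = sqrt(81) = 9 ✓

x = 11


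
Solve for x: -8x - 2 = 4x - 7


Starting with: -8x - 2 = 4x - 7
Move all x terms to left: (-8 - 4)x = -7 + 2
Simplify: -12x = -5
Divide both sides by -12: x = 5/12

x = 5/12


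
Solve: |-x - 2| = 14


An absolute value equation |expr| = 14 gives two cases:
Case 1: -x - 2 = 14
  -x = 16, so x = -16
Case 2: -x - 2 = -14
  -x = -12, so x = 12

x = -16, x = 12


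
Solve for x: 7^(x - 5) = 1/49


Express both sides with the same base.
1/49 = 7^(-2)
Since the bases match, equate exponents: x - 5 = -2
So x = -2 - (-5) = 3

x = 3


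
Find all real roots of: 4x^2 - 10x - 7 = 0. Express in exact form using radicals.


Using the quadratic formula: x = (-b ± sqrt(b^2 - 4ac)) / (2a)
Here a = 4, b = -10, c = -7
Discriminant = b^2 - 4ac = (-10)^2 - 4(4)(-7) = 100 + 112 = 212
Since discriminant = 212 > 0, there are two real roots.
x = (10 ± 2*sqrt(53)) / 8
Simplifying: x = (5 ± sqrt(53)) / 4
Numerically: x ≈ 3.0700 or x ≈ -0.5700

x = (5 + sqrt(53)) / 4 or x = (5 - sqrt(53)) / 4


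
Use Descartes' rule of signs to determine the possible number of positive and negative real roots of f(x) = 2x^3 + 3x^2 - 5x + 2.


Descartes' rule of signs:

For positive roots, count sign changes in f(x) = 2x^3 + 3x^2 - 5x + 2:
Signs of coefficients: +, +, -, +
Number of sign changes: 2
Possible positive real roots: 2, 0

For negative roots, examine f(-x) = -2x^3 + 3x^2 + 5x + 2:
Signs of coefficients: -, +, +, +
Number of sign changes: 1
Possible negative real roots: 1

Positive roots: 2 or 0; Negative roots: 1


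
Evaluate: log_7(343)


We need the exponent such that 7^? = 343
7^3 = 343
Therefore log_7(343) = 3

3


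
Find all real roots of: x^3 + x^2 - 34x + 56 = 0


Let p(x) = x^3 + x^2 - 34x + 56. By the rational root theorem (leading coefficient 1), any rational root is an integer divisor of 56: try ±1, ±2, ... in turn.
Test x = 1: value = 24 ≠ 0.
Test x = -1: value = 90 ≠ 0.
Test x = 2: value = 0 ✓, so (x - 2) is a factor.
Synthetic division by (x - 2): bring down 1; 1(2) + 1 = 3; 3(2) - 34 = -28; (-28)(2) + 56 = 0 → quotient x^2 + 3x - 28, remainder 0.
Solve the quadratic x^2 + 3x - 28 = 0: discriminant = 3^2 - 4(1)(-28) = 9 + 112 = 121.
sqrt(121) = 11, so x = (-3 ± 11)/2: x = 4 or x = -7.

x = -7, x = 2, x = 4


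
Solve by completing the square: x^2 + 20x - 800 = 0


Start: x^2 + 20x - 800 = 0
Move constant: x^2 + 20x = 800
Half of 20 is 10, squared is 100
Add 100 to both sides: x^2 + 20x + 100 = 900
(x + 10)^2 = 900
x + 10 = ±30
x = -10 + 30 = 20 or x = -10 - 30 = -40

x = -40, x = 20


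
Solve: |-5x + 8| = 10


An absolute value equation |expr| = 10 gives two cases:
Case 1: -5x + 8 = 10
  -5x = 2, so x = -2/5
Case 2: -5x + 8 = -10
  -5x = -18, so x = 18/5

x = -2/5, x = 18/5


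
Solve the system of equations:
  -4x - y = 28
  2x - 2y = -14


Using Cramer's rule:
Determinant D = (-4)(-2) - (2)(-1) = 8 + 2 = 10
Dx = (28)(-2) - (-14)(-1) = -56 - 14 = -70
Dy = (-4)(-14) - (2)(28) = 56 - 56 = 0
x = Dx/D = -70/10 = -7
y = Dy/D = 0/10 = 0

x = -7, y = 0


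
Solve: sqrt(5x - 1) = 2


Square both sides: 5x - 1 = 2^2 = 4
5x = 4 + 1 = 5
x = 1
Check: sqrt(5*1 - 1) = sqrt(4) = 2 ✓

x = 1


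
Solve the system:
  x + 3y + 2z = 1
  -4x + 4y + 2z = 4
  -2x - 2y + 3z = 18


Using Cramer's rule. Expand each determinant along the first row.
D  = 1*[4*3 - 2*(-2)] - 3*[(-4)*3 - 2*(-2)] + 2*[(-4)*(-2) - 4*(-2)]
  = 1*(16) - 3*(-8) + 2*(16) = 72
Dx = 1*[4*3 - 2*(-2)] - 3*[4*3 - 2*18] + 2*[4*(-2) - 4*18]
  = 1*(16) - 3*(-24) + 2*(-80) = -72
Dy = 1*[4*3 - 2*18] - 1*[(-4)*3 - 2*(-2)] + 2*[(-4)*18 - 4*(-2)]
  = 1*(-24) - 1*(-8) + 2*(-64) = -144
Dz = 1*[4*18 - 4*(-2)] - 3*[(-4)*18 - 4*(-2)] + 1*[(-4)*(-2) - 4*(-2)]
  = 1*(80) - 3*(-64) + 1*(16) = 288
x = Dx/D = -72/72 = -1, y = Dy/D = -144/72 = -2, z = Dz/D = 288/72 = 4
Check eq1: (1)(-1) + (3)(-2) + (2)(4) = 1 = 1 ✓
Check eq2: (-4)(-1) + (4)(-2) + (2)(4) = 4 = 4 ✓
Check eq3: (-2)(-1) + (-2)(-2) + (3)(4) = 18 = 18 ✓

x = -1, y = -2, z = 4


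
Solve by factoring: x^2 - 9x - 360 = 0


We need two numbers that multiply to -360 and add to -9.
Those numbers are -24 and 15 (since (-24) * 15 = -360 and (-24) + 15 = -9).
So x^2 - 9x - 360 = (x - 24)(x + 15) = 0
Setting each factor to zero: x = 24 or x = -15

x = -15, x = 24


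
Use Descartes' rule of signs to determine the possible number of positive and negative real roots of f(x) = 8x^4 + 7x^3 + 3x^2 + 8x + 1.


Descartes' rule of signs:

For positive roots, count sign changes in f(x) = 8x^4 + 7x^3 + 3x^2 + 8x + 1:
Signs of coefficients: +, +, +, +, +
Number of sign changes: 0
Possible positive real roots: 0

For negative roots, examine f(-x) = 8x^4 - 7x^3 + 3x^2 - 8x + 1:
Signs of coefficients: +, -, +, -, +
Number of sign changes: 4
Possible negative real roots: 4, 2, 0

Positive roots: 0; Negative roots: 4 or 2 or 0


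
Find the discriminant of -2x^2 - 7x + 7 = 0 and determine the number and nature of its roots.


For ax^2 + bx + c = 0, discriminant D = b^2 - 4ac
Here a = -2, b = -7, c = 7
D = (-7)^2 - 4(-2)(7) = 49 + 56 = 105

D = 105 > 0 but not a perfect square
The equation has 2 distinct real irrational roots.

Discriminant = 105, 2 distinct real irrational roots


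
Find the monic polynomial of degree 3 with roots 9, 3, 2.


A monic polynomial with roots 9, 3, 2 is:
p(x) = (x - 9)(x - 3)(x - 2)
After multiplying by (x - 9): x - 9
After multiplying by (x - 3): x^2 - 12x + 27
After multiplying by (x - 2): x^3 - 14x^2 + 51x - 54

x^3 - 14x^2 + 51x - 54


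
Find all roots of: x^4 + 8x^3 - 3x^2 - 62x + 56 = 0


Let p(x) = x^4 + 8x^3 - 3x^2 - 62x + 56. By the rational root theorem (leading coefficient 1), any rational root is an integer divisor of 56: try ±1, ±2, ... in turn.
Test x = 1: value = 0 ✓, so (x - 1) is a factor.
Synthetic division by (x - 1): bring down 1; 1(1) + 8 = 9; 9(1) - 3 = 6; 6(1) - 62 = -56; (-56)(1) + 56 = 0 → quotient x^3 + 9x^2 + 6x - 56, remainder 0.
Continue with the quotient x^3 + 9x^2 + 6x - 56 (candidates must divide 56; re-test x = 1 first in case it repeats).
Test x = 1: value = -40 ≠ 0.
Test x = -1: value = -54 ≠ 0.
Test x = 2: value = 0 ✓, so (x - 2) is a factor.
Synthetic division by (x - 2): bring down 1; 1(2) + 9 = 11; 11(2) + 6 = 28; 28(2) - 56 = 0 → quotient x^2 + 11x + 28, remainder 0.
Solve the quadratic x^2 + 11x + 28 = 0: discriminant = 11^2 - 4(1)(28) = 121 - 112 = 9.
sqrt(9) = 3, so x = (-11 ± 3)/2: x = -4 or x = -7.
Collecting all roots found:

x = -7, x = -4, x = 1, x = 2


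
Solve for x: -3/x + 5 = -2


Subtract 5 from both sides: -3/x = -7
Multiply both sides by x: -3 = -7 * x
Divide by -7: x = 3/7

x = 3/7


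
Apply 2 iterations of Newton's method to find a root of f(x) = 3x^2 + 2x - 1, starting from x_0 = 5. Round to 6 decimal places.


Newton's method: x_(n+1) = x_n - f(x_n)/f'(x_n)
f(x) = 3x^2 + 2x - 1
f'(x) = 6x + 2

Iteration 1:
  f(5.000000) = 84.000000
  f'(5.000000) = 32.000000
  x_1 = 5.000000 - (84.000000)/(32.000000) = 2.375000

Iteration 2:
  f(2.375000) = 20.671875
  f'(2.375000) = 16.250000
  x_2 = 2.375000 - (20.671875)/(16.250000) = 1.102885

x_2 = 1.102885


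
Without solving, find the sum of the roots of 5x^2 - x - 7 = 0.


By Vieta's formulas for ax^2 + bx + c = 0:
  Sum of roots = -b/a
  Product of roots = c/a

Here a = 5, b = -1, c = -7
Sum = -(-1)/5 = 1/5
Product = -7/5 = -7/5

Sum = 1/5


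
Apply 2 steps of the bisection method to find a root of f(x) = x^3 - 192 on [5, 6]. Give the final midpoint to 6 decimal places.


f(x) = x^3 - 192
f(5) = -67 < 0
f(6) = 24 > 0

Step 1: midpoint = (5.000000 + 6.000000)/2 = 5.500000
  f(5.500000) = -25.625000
  f(mid) < 0, so root is in [5.500000, 6.000000]

Step 2: midpoint = (5.500000 + 6.000000)/2 = 5.750000
  f(5.750000) = -1.890625
  f(mid) < 0, so root is in [5.750000, 6.000000]

midpoint = 5.750000


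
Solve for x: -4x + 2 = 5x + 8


Starting with: -4x + 2 = 5x + 8
Move all x terms to left: (-4 - 5)x = 8 - 2
Simplify: -9x = 6
Divide both sides by -9: x = -2/3

x = -2/3


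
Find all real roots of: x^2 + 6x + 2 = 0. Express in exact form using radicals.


Using the quadratic formula: x = (-b ± sqrt(b^2 - 4ac)) / (2a)
Here a = 1, b = 6, c = 2
Discriminant = b^2 - 4ac = 6^2 - 4(1)(2) = 36 - 8 = 28
Since discriminant = 28 > 0, there are two real roots.
x = (-6 ± 2*sqrt(7)) / 2
Simplifying: x = -3 ± sqrt(7)
Numerically: x ≈ -0.3542 or x ≈ -5.6458

x = -3 + sqrt(7) or x = -3 - sqrt(7)


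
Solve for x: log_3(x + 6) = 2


Convert to exponential form: x + 6 = 3^2 = 9
x = 9 - 6 = 3
Check: log_3(3 + 6) = log_3(9) = log_3(9) = 2 ✓

x = 3


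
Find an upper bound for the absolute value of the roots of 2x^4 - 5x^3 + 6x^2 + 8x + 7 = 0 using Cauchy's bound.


Cauchy's bound: all roots r satisfy |r| <= 1 + max(|a_i/a_n|) for i = 0,...,n-1
where a_n is the leading coefficient.

Coefficients: [2, -5, 6, 8, 7]
Leading coefficient a_n = 2
Ratios |a_i/a_n|: 5/2, 3, 4, 7/2
Maximum ratio: 4
Cauchy's bound: |r| <= 1 + 4 = 5

Upper bound = 5


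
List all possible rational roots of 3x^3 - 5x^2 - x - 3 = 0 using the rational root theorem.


Rational root theorem: possible roots are ±p/q where:
  p divides the constant term (-3): p ∈ {1, 3}
  q divides the leading coefficient (3): q ∈ {1, 3}

All possible rational roots: -3, -1, -1/3, 1/3, 1, 3

-3, -1, -1/3, 1/3, 1, 3


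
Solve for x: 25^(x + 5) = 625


Express both sides with the same base.
625 = 25^2
Since the bases match, equate exponents: x + 5 = 2
So x = 2 - (5) = -3

x = -3


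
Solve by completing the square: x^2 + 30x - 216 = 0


Start: x^2 + 30x - 216 = 0
Move constant: x^2 + 30x = 216
Half of 30 is 15, squared is 225
Add 225 to both sides: x^2 + 30x + 225 = 441
(x + 15)^2 = 441
x + 15 = ±21
x = -15 + 21 = 6 or x = -15 - 21 = -36

x = -36, x = 6


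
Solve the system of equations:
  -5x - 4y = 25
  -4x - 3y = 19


Using Cramer's rule:
Determinant D = (-5)(-3) - (-4)(-4) = 15 - 16 = -1
Dx = (25)(-3) - (19)(-4) = -75 + 76 = 1
Dy = (-5)(19) - (-4)(25) = -95 + 100 = 5
x = Dx/D = 1/-1 = -1
y = Dy/D = 5/-1 = -5

x = -1, y = -5


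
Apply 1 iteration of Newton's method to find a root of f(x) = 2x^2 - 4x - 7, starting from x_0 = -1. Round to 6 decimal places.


Newton's method: x_(n+1) = x_n - f(x_n)/f'(x_n)
f(x) = 2x^2 - 4x - 7
f'(x) = 4x - 4

Iteration 1:
  f(-1.000000) = -1.000000
  f'(-1.000000) = -8.000000
  x_1 = -1.000000 - (-1.000000)/(-8.000000) = -1.125000

x_1 = -1.125000


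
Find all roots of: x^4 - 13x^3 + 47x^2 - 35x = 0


The constant term is 0, so x = 0 is a root. Factor out x:
  x^3 - 13x^2 + 47x - 35 = 0
Let p(x) = x^3 - 13x^2 + 47x - 35. By the rational root theorem (leading coefficient 1), any rational root is an integer divisor of 35: try ±1, ±2, ... in turn.
Test x = 1: value = 0 ✓, so (x - 1) is a factor.
Synthetic division by (x - 1): bring down 1; 1(1) - 13 = -12; (-12)(1) + 47 = 35; 35(1) - 35 = 0 → quotient x^2 - 12x + 35, remainder 0.
Solve the quadratic x^2 - 12x + 35 = 0: discriminant = (-12)^2 - 4(1)(35) = 144 - 140 = 4.
sqrt(4) = 2, so x = (12 ± 2)/2: x = 7 or x = 5.
Collecting all roots found:

x = 0, x = 1, x = 5, x = 7


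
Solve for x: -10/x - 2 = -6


Subtract -2 from both sides: -10/x = -4
Multiply both sides by x: -10 = -4 * x
Divide by -4: x = 5/2

x = 5/2


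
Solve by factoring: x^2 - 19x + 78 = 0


We need two numbers that multiply to 78 and add to -19.
Those numbers are -6 and -13 (since (-6) * (-13) = 78 and (-6) + (-13) = -19).
So x^2 - 19x + 78 = (x - 6)(x - 13) = 0
Setting each factor to zero: x = 6 or x = 13

x = 6, x = 13


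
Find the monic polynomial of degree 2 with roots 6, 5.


A monic polynomial with roots 6, 5 is:
p(x) = (x - 6)(x - 5)
After multiplying by (x - 6): x - 6
After multiplying by (x - 5): x^2 - 11x + 30

x^2 - 11x + 30


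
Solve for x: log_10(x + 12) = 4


Convert to exponential form: x + 12 = 10^4 = 10000
x = 10000 - 12 = 9988
Check: log_10(9988 + 12) = log_10(10000) = log_10(10000) = 4 ✓

x = 9988


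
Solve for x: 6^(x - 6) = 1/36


Express both sides with the same base.
1/36 = 6^(-2)
Since the bases match, equate exponents: x - 6 = -2
So x = -2 - (-6) = 4

x = 4


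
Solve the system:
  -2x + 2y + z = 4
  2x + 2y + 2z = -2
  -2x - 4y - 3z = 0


Using Cramer's rule. Expand each determinant along the first row.
D  = (-2)*[2*(-3) - 2*(-4)] - 2*[2*(-3) - 2*(-2)] + 1*[2*(-4) - 2*(-2)]
  = (-2)*(2) - 2*(-2) + 1*(-4) = -4
Dx = 4*[2*(-3) - 2*(-4)] - 2*[(-2)*(-3) - 2*0] + 1*[(-2)*(-4) - 2*0]
  = 4*(2) - 2*(6) + 1*(8) = 4
Dy = (-2)*[(-2)*(-3) - 2*0] - 4*[2*(-3) - 2*(-2)] + 1*[2*0 - (-2)*(-2)]
  = (-2)*(6) - 4*(-2) + 1*(-4) = -8
Dz = (-2)*[2*0 - (-2)*(-4)] - 2*[2*0 - (-2)*(-2)] + 4*[2*(-4) - 2*(-2)]
  = (-2)*(-8) - 2*(-4) + 4*(-4) = 8
x = Dx/D = 4/-4 = -1, y = Dy/D = -8/-4 = 2, z = Dz/D = 8/-4 = -2
Check eq1: (-2)(-1) + (2)(2) + (1)(-2) = 4 = 4 ✓
Check eq2: (2)(-1) + (2)(2) + (2)(-2) = -2 = -2 ✓
Check eq3: (-2)(-1) + (-4)(2) + (-3)(-2) = 0 = 0 ✓

x = -1, y = 2, z = -2


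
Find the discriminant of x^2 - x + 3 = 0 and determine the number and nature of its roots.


For ax^2 + bx + c = 0, discriminant D = b^2 - 4ac
Here a = 1, b = -1, c = 3
D = (-1)^2 - 4(1)(3) = 1 - 12 = -11

D = -11 < 0
The equation has no real roots (2 complex conjugate roots).

Discriminant = -11, no real roots (2 complex conjugate roots)


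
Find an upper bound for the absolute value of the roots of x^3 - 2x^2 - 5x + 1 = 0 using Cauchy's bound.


Cauchy's bound: all roots r satisfy |r| <= 1 + max(|a_i/a_n|) for i = 0,...,n-1
where a_n is the leading coefficient.

Coefficients: [1, -2, -5, 1]
Leading coefficient a_n = 1
Ratios |a_i/a_n|: 2, 5, 1
Maximum ratio: 5
Cauchy's bound: |r| <= 1 + 5 = 6

Upper bound = 6


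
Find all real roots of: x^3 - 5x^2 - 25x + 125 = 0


Let p(x) = x^3 - 5x^2 - 25x + 125. By the rational root theorem (leading coefficient 1), any rational root is an integer divisor of 125: try ±1, ±2, ... in turn.
Test x = 1: value = 96 ≠ 0.
Test x = -1: value = 144 ≠ 0.
Test x = 5: value = 0 ✓, so (x - 5) is a factor.
Synthetic division by (x - 5): bring down 1; 1(5) - 5 = 0; 0(5) - 25 = -25; (-25)(5) + 125 = 0 → quotient x^2 - 25, remainder 0.
Solve the quadratic x^2 - 25 = 0: discriminant = 0^2 - 4(1)(-25) = 0 + 100 = 100.
sqrt(100) = 10, so x = (0 ± 10)/2: x = 5 or x = -5.

x = -5, x = 5 (multiplicity 2)


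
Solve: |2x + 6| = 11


An absolute value equation |expr| = 11 gives two cases:
Case 1: 2x + 6 = 11
  2x = 5, so x = 5/2
Case 2: 2x + 6 = -11
  2x = -17, so x = -17/2

x = -17/2, x = 5/2


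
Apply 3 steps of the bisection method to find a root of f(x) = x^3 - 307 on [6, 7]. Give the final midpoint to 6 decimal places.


f(x) = x^3 - 307
f(6) = -91 < 0
f(7) = 36 > 0

Step 1: midpoint = (6.000000 + 7.000000)/2 = 6.500000
  f(6.500000) = -32.375000
  f(mid) < 0, so root is in [6.500000, 7.000000]

Step 2: midpoint = (6.500000 + 7.000000)/2 = 6.750000
  f(6.750000) = 0.546875
  f(mid) > 0, so root is in [6.500000, 6.750000]

Step 3: midpoint = (6.500000 + 6.750000)/2 = 6.625000
  f(6.625000) = -16.224609
  f(mid) < 0, so root is in [6.625000, 6.750000]

midpoint = 6.625000


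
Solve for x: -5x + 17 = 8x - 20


Starting with: -5x + 17 = 8x - 20
Move all x terms to left: (-5 - 8)x = -20 - 17
Simplify: -13x = -37
Divide both sides by -13: x = 37/13

x = 37/13


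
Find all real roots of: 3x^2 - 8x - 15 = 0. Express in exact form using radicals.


Using the quadratic formula: x = (-b ± sqrt(b^2 - 4ac)) / (2a)
Here a = 3, b = -8, c = -15
Discriminant = b^2 - 4ac = (-8)^2 - 4(3)(-15) = 64 + 180 = 244
Since discriminant = 244 > 0, there are two real roots.
x = (8 ± 2*sqrt(61)) / 6
Simplifying: x = (4 ± sqrt(61)) / 3
Numerically: x ≈ 3.9367 or x ≈ -1.2701

x = (4 + sqrt(61)) / 3 or x = (4 - sqrt(61)) / 3


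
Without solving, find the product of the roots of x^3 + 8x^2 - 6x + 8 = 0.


By Vieta's formulas for x^3 + bx^2 + cx + d = 0:
  r1 + r2 + r3 = -b/a = -8
  r1*r2 + r1*r3 + r2*r3 = c/a = -6
  r1*r2*r3 = -d/a = -8


Product = -8


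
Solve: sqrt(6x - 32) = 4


Square both sides: 6x - 32 = 4^2 = 16
6x = 16 + 32 = 48
x = 8
Check: sqrt(6*8 - 32) = sqrt(16) = 4 ✓

x = 8


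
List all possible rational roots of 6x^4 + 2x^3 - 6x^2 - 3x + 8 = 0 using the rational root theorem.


Rational root theorem: possible roots are ±p/q where:
  p divides the constant term (8): p ∈ {1, 2, 4, 8}
  q divides the leading coefficient (6): q ∈ {1, 2, 3, 6}

All possible rational roots: -8, -4, -8/3, -2, -4/3, -1, -2/3, -1/2, -1/3, -1/6, 1/6, 1/3, 1/2, 2/3, 1, 4/3, 2, 8/3, 4, 8

-8, -4, -8/3, -2, -4/3, -1, -2/3, -1/2, -1/3, -1/6, 1/6, 1/3, 1/2, 2/3, 1, 4/3, 2, 8/3, 4, 8


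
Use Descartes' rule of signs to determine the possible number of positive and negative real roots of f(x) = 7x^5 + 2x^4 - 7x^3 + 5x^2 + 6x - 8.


Descartes' rule of signs:

For positive roots, count sign changes in f(x) = 7x^5 + 2x^4 - 7x^3 + 5x^2 + 6x - 8:
Signs of coefficients: +, +, -, +, +, -
Number of sign changes: 3
Possible positive real roots: 3, 1

For negative roots, examine f(-x) = -7x^5 + 2x^4 + 7x^3 + 5x^2 - 6x - 8:
Signs of coefficients: -, +, +, +, -, -
Number of sign changes: 2
Possible negative real roots: 2, 0

Positive roots: 3 or 1; Negative roots: 2 or 0


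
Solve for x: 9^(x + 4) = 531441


Express both sides with the same base.
531441 = 9^6
Since the bases match, equate exponents: x + 4 = 6
So x = 6 - (4) = 2

x = 2
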